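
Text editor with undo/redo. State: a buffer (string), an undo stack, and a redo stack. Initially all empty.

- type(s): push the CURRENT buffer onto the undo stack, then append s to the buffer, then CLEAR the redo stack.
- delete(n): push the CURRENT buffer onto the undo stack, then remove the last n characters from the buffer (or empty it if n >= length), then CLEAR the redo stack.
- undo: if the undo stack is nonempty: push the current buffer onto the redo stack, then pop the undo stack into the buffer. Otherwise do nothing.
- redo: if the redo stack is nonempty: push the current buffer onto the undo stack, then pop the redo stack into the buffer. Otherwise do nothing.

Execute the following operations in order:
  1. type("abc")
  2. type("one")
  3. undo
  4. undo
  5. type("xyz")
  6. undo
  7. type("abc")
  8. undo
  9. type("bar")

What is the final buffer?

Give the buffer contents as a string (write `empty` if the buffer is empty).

Answer: bar

Derivation:
After op 1 (type): buf='abc' undo_depth=1 redo_depth=0
After op 2 (type): buf='abcone' undo_depth=2 redo_depth=0
After op 3 (undo): buf='abc' undo_depth=1 redo_depth=1
After op 4 (undo): buf='(empty)' undo_depth=0 redo_depth=2
After op 5 (type): buf='xyz' undo_depth=1 redo_depth=0
After op 6 (undo): buf='(empty)' undo_depth=0 redo_depth=1
After op 7 (type): buf='abc' undo_depth=1 redo_depth=0
After op 8 (undo): buf='(empty)' undo_depth=0 redo_depth=1
After op 9 (type): buf='bar' undo_depth=1 redo_depth=0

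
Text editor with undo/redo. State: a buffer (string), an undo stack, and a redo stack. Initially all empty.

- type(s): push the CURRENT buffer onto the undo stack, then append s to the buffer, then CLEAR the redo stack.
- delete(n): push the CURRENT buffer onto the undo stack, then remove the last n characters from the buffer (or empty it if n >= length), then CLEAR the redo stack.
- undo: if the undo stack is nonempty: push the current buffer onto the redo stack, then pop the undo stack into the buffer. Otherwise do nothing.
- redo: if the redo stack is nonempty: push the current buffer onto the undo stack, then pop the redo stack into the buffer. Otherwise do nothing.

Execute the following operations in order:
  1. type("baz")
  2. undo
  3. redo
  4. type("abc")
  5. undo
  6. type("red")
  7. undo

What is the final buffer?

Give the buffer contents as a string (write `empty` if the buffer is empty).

After op 1 (type): buf='baz' undo_depth=1 redo_depth=0
After op 2 (undo): buf='(empty)' undo_depth=0 redo_depth=1
After op 3 (redo): buf='baz' undo_depth=1 redo_depth=0
After op 4 (type): buf='bazabc' undo_depth=2 redo_depth=0
After op 5 (undo): buf='baz' undo_depth=1 redo_depth=1
After op 6 (type): buf='bazred' undo_depth=2 redo_depth=0
After op 7 (undo): buf='baz' undo_depth=1 redo_depth=1

Answer: baz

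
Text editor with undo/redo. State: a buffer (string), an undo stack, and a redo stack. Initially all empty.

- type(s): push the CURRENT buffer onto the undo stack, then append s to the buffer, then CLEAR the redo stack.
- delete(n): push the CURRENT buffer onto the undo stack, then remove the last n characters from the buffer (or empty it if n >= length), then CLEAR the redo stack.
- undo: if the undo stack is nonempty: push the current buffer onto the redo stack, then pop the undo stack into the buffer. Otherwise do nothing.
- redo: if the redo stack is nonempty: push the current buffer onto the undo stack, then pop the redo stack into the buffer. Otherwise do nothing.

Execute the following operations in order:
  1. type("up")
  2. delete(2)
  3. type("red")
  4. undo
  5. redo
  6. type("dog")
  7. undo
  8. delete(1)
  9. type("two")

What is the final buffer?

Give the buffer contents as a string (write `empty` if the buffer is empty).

Answer: retwo

Derivation:
After op 1 (type): buf='up' undo_depth=1 redo_depth=0
After op 2 (delete): buf='(empty)' undo_depth=2 redo_depth=0
After op 3 (type): buf='red' undo_depth=3 redo_depth=0
After op 4 (undo): buf='(empty)' undo_depth=2 redo_depth=1
After op 5 (redo): buf='red' undo_depth=3 redo_depth=0
After op 6 (type): buf='reddog' undo_depth=4 redo_depth=0
After op 7 (undo): buf='red' undo_depth=3 redo_depth=1
After op 8 (delete): buf='re' undo_depth=4 redo_depth=0
After op 9 (type): buf='retwo' undo_depth=5 redo_depth=0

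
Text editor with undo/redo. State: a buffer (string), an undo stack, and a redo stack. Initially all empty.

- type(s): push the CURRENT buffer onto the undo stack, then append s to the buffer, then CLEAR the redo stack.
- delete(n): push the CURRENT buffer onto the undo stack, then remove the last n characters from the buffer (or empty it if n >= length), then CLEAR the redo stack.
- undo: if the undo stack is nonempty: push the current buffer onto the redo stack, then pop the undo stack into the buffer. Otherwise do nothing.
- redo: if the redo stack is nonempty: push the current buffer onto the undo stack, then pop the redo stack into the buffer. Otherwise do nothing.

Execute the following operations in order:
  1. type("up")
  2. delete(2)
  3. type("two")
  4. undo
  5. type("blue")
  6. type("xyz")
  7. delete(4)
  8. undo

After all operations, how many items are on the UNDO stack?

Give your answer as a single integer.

After op 1 (type): buf='up' undo_depth=1 redo_depth=0
After op 2 (delete): buf='(empty)' undo_depth=2 redo_depth=0
After op 3 (type): buf='two' undo_depth=3 redo_depth=0
After op 4 (undo): buf='(empty)' undo_depth=2 redo_depth=1
After op 5 (type): buf='blue' undo_depth=3 redo_depth=0
After op 6 (type): buf='bluexyz' undo_depth=4 redo_depth=0
After op 7 (delete): buf='blu' undo_depth=5 redo_depth=0
After op 8 (undo): buf='bluexyz' undo_depth=4 redo_depth=1

Answer: 4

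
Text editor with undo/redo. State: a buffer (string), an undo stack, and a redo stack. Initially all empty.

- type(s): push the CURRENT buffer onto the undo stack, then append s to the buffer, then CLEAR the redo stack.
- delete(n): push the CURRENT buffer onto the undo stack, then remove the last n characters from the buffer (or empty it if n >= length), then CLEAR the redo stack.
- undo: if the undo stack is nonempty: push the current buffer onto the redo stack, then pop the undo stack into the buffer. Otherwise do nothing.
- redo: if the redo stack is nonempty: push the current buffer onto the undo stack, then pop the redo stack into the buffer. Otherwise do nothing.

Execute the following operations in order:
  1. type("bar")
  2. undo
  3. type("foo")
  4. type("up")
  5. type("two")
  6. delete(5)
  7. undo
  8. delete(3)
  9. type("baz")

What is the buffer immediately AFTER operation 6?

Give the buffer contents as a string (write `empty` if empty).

After op 1 (type): buf='bar' undo_depth=1 redo_depth=0
After op 2 (undo): buf='(empty)' undo_depth=0 redo_depth=1
After op 3 (type): buf='foo' undo_depth=1 redo_depth=0
After op 4 (type): buf='fooup' undo_depth=2 redo_depth=0
After op 5 (type): buf='foouptwo' undo_depth=3 redo_depth=0
After op 6 (delete): buf='foo' undo_depth=4 redo_depth=0

Answer: foo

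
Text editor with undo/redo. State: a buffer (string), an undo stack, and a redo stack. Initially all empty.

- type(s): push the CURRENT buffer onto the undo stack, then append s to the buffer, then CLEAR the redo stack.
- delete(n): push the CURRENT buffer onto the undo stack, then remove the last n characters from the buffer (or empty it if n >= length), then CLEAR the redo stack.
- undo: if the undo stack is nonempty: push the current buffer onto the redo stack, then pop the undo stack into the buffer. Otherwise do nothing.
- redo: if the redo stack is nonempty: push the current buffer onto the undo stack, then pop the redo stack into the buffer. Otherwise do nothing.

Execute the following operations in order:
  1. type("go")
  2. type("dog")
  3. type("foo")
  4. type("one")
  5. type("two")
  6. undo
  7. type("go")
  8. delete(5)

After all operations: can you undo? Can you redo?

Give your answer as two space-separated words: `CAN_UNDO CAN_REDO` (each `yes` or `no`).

After op 1 (type): buf='go' undo_depth=1 redo_depth=0
After op 2 (type): buf='godog' undo_depth=2 redo_depth=0
After op 3 (type): buf='godogfoo' undo_depth=3 redo_depth=0
After op 4 (type): buf='godogfooone' undo_depth=4 redo_depth=0
After op 5 (type): buf='godogfooonetwo' undo_depth=5 redo_depth=0
After op 6 (undo): buf='godogfooone' undo_depth=4 redo_depth=1
After op 7 (type): buf='godogfooonego' undo_depth=5 redo_depth=0
After op 8 (delete): buf='godogfoo' undo_depth=6 redo_depth=0

Answer: yes no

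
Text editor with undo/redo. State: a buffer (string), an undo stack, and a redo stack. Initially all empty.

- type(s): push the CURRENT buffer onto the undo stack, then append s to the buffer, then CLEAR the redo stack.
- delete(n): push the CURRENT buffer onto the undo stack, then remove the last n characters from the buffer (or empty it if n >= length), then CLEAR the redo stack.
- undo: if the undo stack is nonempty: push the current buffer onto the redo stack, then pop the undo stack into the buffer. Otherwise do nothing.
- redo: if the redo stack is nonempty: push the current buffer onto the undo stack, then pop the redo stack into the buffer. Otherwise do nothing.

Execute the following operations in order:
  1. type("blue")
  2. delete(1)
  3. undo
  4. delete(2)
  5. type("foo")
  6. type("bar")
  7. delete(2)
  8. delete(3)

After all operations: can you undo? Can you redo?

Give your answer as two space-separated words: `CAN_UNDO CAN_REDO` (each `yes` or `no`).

Answer: yes no

Derivation:
After op 1 (type): buf='blue' undo_depth=1 redo_depth=0
After op 2 (delete): buf='blu' undo_depth=2 redo_depth=0
After op 3 (undo): buf='blue' undo_depth=1 redo_depth=1
After op 4 (delete): buf='bl' undo_depth=2 redo_depth=0
After op 5 (type): buf='blfoo' undo_depth=3 redo_depth=0
After op 6 (type): buf='blfoobar' undo_depth=4 redo_depth=0
After op 7 (delete): buf='blfoob' undo_depth=5 redo_depth=0
After op 8 (delete): buf='blf' undo_depth=6 redo_depth=0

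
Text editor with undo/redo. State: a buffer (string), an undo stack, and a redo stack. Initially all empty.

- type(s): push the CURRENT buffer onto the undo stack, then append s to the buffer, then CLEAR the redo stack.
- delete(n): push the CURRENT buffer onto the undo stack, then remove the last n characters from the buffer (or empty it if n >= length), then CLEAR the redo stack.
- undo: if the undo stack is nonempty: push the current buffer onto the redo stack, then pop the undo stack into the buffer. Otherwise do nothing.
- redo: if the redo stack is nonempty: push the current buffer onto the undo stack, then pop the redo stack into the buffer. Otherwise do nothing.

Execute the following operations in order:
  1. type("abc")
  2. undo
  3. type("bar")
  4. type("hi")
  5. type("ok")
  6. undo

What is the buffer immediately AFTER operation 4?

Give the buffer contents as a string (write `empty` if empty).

Answer: barhi

Derivation:
After op 1 (type): buf='abc' undo_depth=1 redo_depth=0
After op 2 (undo): buf='(empty)' undo_depth=0 redo_depth=1
After op 3 (type): buf='bar' undo_depth=1 redo_depth=0
After op 4 (type): buf='barhi' undo_depth=2 redo_depth=0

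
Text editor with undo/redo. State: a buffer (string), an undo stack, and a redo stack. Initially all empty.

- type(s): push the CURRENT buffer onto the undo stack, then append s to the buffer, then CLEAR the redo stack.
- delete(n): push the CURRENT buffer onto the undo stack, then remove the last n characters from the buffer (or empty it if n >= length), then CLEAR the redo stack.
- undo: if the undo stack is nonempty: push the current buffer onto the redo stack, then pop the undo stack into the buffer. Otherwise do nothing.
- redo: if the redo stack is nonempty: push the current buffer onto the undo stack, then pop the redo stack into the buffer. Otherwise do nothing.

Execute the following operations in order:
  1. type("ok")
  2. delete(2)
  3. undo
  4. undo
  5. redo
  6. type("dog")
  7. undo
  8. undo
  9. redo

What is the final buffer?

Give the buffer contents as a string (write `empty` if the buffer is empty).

Answer: ok

Derivation:
After op 1 (type): buf='ok' undo_depth=1 redo_depth=0
After op 2 (delete): buf='(empty)' undo_depth=2 redo_depth=0
After op 3 (undo): buf='ok' undo_depth=1 redo_depth=1
After op 4 (undo): buf='(empty)' undo_depth=0 redo_depth=2
After op 5 (redo): buf='ok' undo_depth=1 redo_depth=1
After op 6 (type): buf='okdog' undo_depth=2 redo_depth=0
After op 7 (undo): buf='ok' undo_depth=1 redo_depth=1
After op 8 (undo): buf='(empty)' undo_depth=0 redo_depth=2
After op 9 (redo): buf='ok' undo_depth=1 redo_depth=1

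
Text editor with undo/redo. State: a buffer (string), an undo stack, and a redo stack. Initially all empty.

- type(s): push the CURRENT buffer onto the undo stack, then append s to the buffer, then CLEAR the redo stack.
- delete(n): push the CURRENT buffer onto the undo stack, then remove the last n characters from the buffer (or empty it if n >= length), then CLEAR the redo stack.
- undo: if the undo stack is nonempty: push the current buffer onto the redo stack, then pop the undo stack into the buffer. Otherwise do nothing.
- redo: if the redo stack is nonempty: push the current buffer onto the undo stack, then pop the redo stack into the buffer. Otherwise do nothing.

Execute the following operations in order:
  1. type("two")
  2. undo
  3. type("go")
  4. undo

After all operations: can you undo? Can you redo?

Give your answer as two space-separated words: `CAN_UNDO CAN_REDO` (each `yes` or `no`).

After op 1 (type): buf='two' undo_depth=1 redo_depth=0
After op 2 (undo): buf='(empty)' undo_depth=0 redo_depth=1
After op 3 (type): buf='go' undo_depth=1 redo_depth=0
After op 4 (undo): buf='(empty)' undo_depth=0 redo_depth=1

Answer: no yes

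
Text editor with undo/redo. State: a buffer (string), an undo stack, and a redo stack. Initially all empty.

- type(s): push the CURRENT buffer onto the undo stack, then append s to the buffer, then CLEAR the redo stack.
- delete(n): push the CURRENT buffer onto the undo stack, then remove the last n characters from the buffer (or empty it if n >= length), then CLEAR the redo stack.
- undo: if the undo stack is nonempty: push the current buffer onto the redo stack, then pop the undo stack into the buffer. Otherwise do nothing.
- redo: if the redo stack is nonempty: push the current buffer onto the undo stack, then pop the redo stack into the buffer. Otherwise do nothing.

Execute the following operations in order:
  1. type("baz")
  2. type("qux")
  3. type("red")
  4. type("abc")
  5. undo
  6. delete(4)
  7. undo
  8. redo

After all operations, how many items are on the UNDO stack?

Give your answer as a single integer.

After op 1 (type): buf='baz' undo_depth=1 redo_depth=0
After op 2 (type): buf='bazqux' undo_depth=2 redo_depth=0
After op 3 (type): buf='bazquxred' undo_depth=3 redo_depth=0
After op 4 (type): buf='bazquxredabc' undo_depth=4 redo_depth=0
After op 5 (undo): buf='bazquxred' undo_depth=3 redo_depth=1
After op 6 (delete): buf='bazqu' undo_depth=4 redo_depth=0
After op 7 (undo): buf='bazquxred' undo_depth=3 redo_depth=1
After op 8 (redo): buf='bazqu' undo_depth=4 redo_depth=0

Answer: 4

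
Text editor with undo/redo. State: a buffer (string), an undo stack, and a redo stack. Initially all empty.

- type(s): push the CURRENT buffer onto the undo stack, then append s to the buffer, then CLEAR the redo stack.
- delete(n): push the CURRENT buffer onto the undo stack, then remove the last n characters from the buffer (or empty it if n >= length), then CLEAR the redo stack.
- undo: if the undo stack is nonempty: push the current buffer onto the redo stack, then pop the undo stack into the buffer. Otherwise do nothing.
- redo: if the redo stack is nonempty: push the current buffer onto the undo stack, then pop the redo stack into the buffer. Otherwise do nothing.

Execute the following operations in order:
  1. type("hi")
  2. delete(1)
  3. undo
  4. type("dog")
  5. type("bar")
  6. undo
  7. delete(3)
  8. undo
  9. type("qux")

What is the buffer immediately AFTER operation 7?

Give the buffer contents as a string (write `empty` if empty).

After op 1 (type): buf='hi' undo_depth=1 redo_depth=0
After op 2 (delete): buf='h' undo_depth=2 redo_depth=0
After op 3 (undo): buf='hi' undo_depth=1 redo_depth=1
After op 4 (type): buf='hidog' undo_depth=2 redo_depth=0
After op 5 (type): buf='hidogbar' undo_depth=3 redo_depth=0
After op 6 (undo): buf='hidog' undo_depth=2 redo_depth=1
After op 7 (delete): buf='hi' undo_depth=3 redo_depth=0

Answer: hi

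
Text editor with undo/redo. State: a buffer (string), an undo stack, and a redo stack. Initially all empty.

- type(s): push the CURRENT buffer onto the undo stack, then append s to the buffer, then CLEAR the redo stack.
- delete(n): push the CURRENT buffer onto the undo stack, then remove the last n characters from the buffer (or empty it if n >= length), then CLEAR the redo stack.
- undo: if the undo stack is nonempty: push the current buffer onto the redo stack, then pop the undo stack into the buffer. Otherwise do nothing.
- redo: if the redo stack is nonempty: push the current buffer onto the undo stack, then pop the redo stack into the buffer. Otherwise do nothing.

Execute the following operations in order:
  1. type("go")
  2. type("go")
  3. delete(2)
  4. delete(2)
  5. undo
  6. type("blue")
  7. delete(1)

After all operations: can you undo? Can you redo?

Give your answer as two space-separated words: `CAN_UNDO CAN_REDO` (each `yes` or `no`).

Answer: yes no

Derivation:
After op 1 (type): buf='go' undo_depth=1 redo_depth=0
After op 2 (type): buf='gogo' undo_depth=2 redo_depth=0
After op 3 (delete): buf='go' undo_depth=3 redo_depth=0
After op 4 (delete): buf='(empty)' undo_depth=4 redo_depth=0
After op 5 (undo): buf='go' undo_depth=3 redo_depth=1
After op 6 (type): buf='goblue' undo_depth=4 redo_depth=0
After op 7 (delete): buf='goblu' undo_depth=5 redo_depth=0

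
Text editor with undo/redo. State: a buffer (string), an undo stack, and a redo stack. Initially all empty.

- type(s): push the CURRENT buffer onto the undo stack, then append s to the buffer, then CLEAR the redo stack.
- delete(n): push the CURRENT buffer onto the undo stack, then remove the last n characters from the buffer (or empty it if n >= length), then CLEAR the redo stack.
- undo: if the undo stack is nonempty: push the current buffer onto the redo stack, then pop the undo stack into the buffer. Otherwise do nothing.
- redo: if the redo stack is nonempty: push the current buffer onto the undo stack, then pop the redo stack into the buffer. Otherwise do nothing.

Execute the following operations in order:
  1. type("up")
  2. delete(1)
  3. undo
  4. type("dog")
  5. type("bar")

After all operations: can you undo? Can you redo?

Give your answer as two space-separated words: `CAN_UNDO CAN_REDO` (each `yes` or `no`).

Answer: yes no

Derivation:
After op 1 (type): buf='up' undo_depth=1 redo_depth=0
After op 2 (delete): buf='u' undo_depth=2 redo_depth=0
After op 3 (undo): buf='up' undo_depth=1 redo_depth=1
After op 4 (type): buf='updog' undo_depth=2 redo_depth=0
After op 5 (type): buf='updogbar' undo_depth=3 redo_depth=0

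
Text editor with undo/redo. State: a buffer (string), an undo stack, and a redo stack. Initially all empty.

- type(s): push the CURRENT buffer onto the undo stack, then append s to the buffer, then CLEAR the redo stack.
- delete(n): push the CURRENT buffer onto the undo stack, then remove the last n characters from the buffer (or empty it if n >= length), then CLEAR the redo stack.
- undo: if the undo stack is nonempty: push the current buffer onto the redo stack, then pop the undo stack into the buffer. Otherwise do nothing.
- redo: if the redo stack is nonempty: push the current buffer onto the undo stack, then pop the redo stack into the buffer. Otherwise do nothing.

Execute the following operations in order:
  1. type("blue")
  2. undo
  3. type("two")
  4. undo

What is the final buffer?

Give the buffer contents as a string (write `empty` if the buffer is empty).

After op 1 (type): buf='blue' undo_depth=1 redo_depth=0
After op 2 (undo): buf='(empty)' undo_depth=0 redo_depth=1
After op 3 (type): buf='two' undo_depth=1 redo_depth=0
After op 4 (undo): buf='(empty)' undo_depth=0 redo_depth=1

Answer: empty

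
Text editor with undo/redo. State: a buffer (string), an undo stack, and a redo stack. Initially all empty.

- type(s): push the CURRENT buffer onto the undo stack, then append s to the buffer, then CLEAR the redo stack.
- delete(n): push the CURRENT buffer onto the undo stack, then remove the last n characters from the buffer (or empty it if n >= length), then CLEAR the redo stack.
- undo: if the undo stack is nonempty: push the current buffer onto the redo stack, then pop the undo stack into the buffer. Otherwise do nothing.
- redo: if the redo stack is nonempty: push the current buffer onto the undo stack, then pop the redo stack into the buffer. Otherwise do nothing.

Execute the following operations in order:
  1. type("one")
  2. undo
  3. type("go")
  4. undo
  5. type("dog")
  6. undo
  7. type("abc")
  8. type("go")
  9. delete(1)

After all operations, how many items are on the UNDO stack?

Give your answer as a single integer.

After op 1 (type): buf='one' undo_depth=1 redo_depth=0
After op 2 (undo): buf='(empty)' undo_depth=0 redo_depth=1
After op 3 (type): buf='go' undo_depth=1 redo_depth=0
After op 4 (undo): buf='(empty)' undo_depth=0 redo_depth=1
After op 5 (type): buf='dog' undo_depth=1 redo_depth=0
After op 6 (undo): buf='(empty)' undo_depth=0 redo_depth=1
After op 7 (type): buf='abc' undo_depth=1 redo_depth=0
After op 8 (type): buf='abcgo' undo_depth=2 redo_depth=0
After op 9 (delete): buf='abcg' undo_depth=3 redo_depth=0

Answer: 3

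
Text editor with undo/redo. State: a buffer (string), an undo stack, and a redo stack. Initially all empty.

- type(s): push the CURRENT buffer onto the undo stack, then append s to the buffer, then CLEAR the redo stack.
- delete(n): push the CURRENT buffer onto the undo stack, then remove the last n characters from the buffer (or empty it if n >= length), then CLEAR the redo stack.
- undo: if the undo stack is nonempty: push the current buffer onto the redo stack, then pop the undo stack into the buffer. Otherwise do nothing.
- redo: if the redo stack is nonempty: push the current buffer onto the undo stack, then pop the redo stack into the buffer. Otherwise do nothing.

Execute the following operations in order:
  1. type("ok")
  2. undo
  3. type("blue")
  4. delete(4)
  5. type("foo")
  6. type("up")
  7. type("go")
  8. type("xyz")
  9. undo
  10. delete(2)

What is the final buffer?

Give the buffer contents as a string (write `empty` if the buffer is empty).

Answer: fooup

Derivation:
After op 1 (type): buf='ok' undo_depth=1 redo_depth=0
After op 2 (undo): buf='(empty)' undo_depth=0 redo_depth=1
After op 3 (type): buf='blue' undo_depth=1 redo_depth=0
After op 4 (delete): buf='(empty)' undo_depth=2 redo_depth=0
After op 5 (type): buf='foo' undo_depth=3 redo_depth=0
After op 6 (type): buf='fooup' undo_depth=4 redo_depth=0
After op 7 (type): buf='fooupgo' undo_depth=5 redo_depth=0
After op 8 (type): buf='fooupgoxyz' undo_depth=6 redo_depth=0
After op 9 (undo): buf='fooupgo' undo_depth=5 redo_depth=1
After op 10 (delete): buf='fooup' undo_depth=6 redo_depth=0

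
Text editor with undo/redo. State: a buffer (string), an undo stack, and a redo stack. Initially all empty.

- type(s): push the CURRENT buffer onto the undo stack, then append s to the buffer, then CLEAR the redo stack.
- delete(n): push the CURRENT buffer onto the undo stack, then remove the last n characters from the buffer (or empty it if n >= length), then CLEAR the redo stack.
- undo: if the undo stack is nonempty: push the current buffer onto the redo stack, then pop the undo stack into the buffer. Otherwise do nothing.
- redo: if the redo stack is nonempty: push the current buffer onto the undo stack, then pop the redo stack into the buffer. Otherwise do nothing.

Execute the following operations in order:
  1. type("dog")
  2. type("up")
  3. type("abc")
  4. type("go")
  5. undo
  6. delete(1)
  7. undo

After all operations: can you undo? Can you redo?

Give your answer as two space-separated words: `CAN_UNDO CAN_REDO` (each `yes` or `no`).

Answer: yes yes

Derivation:
After op 1 (type): buf='dog' undo_depth=1 redo_depth=0
After op 2 (type): buf='dogup' undo_depth=2 redo_depth=0
After op 3 (type): buf='dogupabc' undo_depth=3 redo_depth=0
After op 4 (type): buf='dogupabcgo' undo_depth=4 redo_depth=0
After op 5 (undo): buf='dogupabc' undo_depth=3 redo_depth=1
After op 6 (delete): buf='dogupab' undo_depth=4 redo_depth=0
After op 7 (undo): buf='dogupabc' undo_depth=3 redo_depth=1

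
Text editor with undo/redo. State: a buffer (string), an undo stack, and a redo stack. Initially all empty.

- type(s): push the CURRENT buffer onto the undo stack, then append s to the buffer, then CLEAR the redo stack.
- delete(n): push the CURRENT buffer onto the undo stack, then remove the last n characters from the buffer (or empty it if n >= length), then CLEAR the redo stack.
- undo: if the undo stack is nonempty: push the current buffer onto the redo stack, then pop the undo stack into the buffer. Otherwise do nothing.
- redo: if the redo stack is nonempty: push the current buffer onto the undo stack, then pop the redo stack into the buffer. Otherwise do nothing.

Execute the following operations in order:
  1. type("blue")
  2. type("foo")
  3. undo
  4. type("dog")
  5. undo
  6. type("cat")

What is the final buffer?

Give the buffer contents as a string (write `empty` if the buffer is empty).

After op 1 (type): buf='blue' undo_depth=1 redo_depth=0
After op 2 (type): buf='bluefoo' undo_depth=2 redo_depth=0
After op 3 (undo): buf='blue' undo_depth=1 redo_depth=1
After op 4 (type): buf='bluedog' undo_depth=2 redo_depth=0
After op 5 (undo): buf='blue' undo_depth=1 redo_depth=1
After op 6 (type): buf='bluecat' undo_depth=2 redo_depth=0

Answer: bluecat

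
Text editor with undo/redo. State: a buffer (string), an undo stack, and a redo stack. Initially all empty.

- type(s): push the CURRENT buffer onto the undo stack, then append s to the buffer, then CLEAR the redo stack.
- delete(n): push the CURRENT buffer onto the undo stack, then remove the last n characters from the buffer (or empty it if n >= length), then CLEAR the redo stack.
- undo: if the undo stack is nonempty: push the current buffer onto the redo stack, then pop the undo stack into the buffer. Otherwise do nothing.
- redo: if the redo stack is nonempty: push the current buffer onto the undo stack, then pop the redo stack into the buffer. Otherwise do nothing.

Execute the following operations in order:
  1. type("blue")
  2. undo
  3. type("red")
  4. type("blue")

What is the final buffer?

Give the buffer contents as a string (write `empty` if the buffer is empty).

Answer: redblue

Derivation:
After op 1 (type): buf='blue' undo_depth=1 redo_depth=0
After op 2 (undo): buf='(empty)' undo_depth=0 redo_depth=1
After op 3 (type): buf='red' undo_depth=1 redo_depth=0
After op 4 (type): buf='redblue' undo_depth=2 redo_depth=0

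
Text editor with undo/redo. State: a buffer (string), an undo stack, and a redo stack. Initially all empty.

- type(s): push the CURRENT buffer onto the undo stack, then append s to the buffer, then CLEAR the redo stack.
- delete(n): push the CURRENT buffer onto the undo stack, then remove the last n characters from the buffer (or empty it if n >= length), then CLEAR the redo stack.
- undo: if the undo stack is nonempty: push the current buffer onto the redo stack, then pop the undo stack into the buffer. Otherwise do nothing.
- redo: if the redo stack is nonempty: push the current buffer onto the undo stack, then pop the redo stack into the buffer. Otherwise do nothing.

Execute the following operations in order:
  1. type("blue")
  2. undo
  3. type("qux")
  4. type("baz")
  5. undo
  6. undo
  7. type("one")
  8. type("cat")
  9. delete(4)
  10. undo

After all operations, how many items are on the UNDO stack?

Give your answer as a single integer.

After op 1 (type): buf='blue' undo_depth=1 redo_depth=0
After op 2 (undo): buf='(empty)' undo_depth=0 redo_depth=1
After op 3 (type): buf='qux' undo_depth=1 redo_depth=0
After op 4 (type): buf='quxbaz' undo_depth=2 redo_depth=0
After op 5 (undo): buf='qux' undo_depth=1 redo_depth=1
After op 6 (undo): buf='(empty)' undo_depth=0 redo_depth=2
After op 7 (type): buf='one' undo_depth=1 redo_depth=0
After op 8 (type): buf='onecat' undo_depth=2 redo_depth=0
After op 9 (delete): buf='on' undo_depth=3 redo_depth=0
After op 10 (undo): buf='onecat' undo_depth=2 redo_depth=1

Answer: 2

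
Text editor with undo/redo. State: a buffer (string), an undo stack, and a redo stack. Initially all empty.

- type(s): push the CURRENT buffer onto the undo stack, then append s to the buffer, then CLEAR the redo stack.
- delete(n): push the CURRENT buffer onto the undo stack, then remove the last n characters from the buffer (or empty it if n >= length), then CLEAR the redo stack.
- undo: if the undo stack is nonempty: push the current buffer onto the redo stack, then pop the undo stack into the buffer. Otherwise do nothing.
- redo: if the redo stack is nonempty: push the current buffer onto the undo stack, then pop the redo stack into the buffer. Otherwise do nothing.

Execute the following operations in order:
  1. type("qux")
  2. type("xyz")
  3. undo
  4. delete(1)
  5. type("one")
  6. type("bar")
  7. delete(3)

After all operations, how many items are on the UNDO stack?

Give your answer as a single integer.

Answer: 5

Derivation:
After op 1 (type): buf='qux' undo_depth=1 redo_depth=0
After op 2 (type): buf='quxxyz' undo_depth=2 redo_depth=0
After op 3 (undo): buf='qux' undo_depth=1 redo_depth=1
After op 4 (delete): buf='qu' undo_depth=2 redo_depth=0
After op 5 (type): buf='quone' undo_depth=3 redo_depth=0
After op 6 (type): buf='quonebar' undo_depth=4 redo_depth=0
After op 7 (delete): buf='quone' undo_depth=5 redo_depth=0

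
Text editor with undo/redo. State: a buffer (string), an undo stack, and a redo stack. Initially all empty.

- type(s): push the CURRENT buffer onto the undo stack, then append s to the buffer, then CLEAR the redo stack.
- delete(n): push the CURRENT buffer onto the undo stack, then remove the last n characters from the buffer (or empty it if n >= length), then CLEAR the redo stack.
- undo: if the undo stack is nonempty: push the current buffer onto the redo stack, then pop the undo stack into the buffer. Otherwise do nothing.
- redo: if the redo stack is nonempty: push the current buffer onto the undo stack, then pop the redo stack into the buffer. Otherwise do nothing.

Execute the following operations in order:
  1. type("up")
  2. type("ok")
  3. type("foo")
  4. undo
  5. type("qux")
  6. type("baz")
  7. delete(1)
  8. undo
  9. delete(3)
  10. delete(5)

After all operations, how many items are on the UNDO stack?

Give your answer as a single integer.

Answer: 6

Derivation:
After op 1 (type): buf='up' undo_depth=1 redo_depth=0
After op 2 (type): buf='upok' undo_depth=2 redo_depth=0
After op 3 (type): buf='upokfoo' undo_depth=3 redo_depth=0
After op 4 (undo): buf='upok' undo_depth=2 redo_depth=1
After op 5 (type): buf='upokqux' undo_depth=3 redo_depth=0
After op 6 (type): buf='upokquxbaz' undo_depth=4 redo_depth=0
After op 7 (delete): buf='upokquxba' undo_depth=5 redo_depth=0
After op 8 (undo): buf='upokquxbaz' undo_depth=4 redo_depth=1
After op 9 (delete): buf='upokqux' undo_depth=5 redo_depth=0
After op 10 (delete): buf='up' undo_depth=6 redo_depth=0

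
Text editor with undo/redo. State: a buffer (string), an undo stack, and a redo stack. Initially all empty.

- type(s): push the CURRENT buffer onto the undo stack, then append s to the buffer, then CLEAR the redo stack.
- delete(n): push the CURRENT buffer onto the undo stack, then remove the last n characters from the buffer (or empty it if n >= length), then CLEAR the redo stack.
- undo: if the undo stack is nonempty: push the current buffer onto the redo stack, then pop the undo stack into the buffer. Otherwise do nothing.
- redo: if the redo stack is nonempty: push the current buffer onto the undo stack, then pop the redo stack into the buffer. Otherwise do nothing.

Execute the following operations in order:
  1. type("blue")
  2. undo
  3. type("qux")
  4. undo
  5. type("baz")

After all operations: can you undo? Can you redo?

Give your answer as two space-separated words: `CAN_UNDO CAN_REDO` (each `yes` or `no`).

Answer: yes no

Derivation:
After op 1 (type): buf='blue' undo_depth=1 redo_depth=0
After op 2 (undo): buf='(empty)' undo_depth=0 redo_depth=1
After op 3 (type): buf='qux' undo_depth=1 redo_depth=0
After op 4 (undo): buf='(empty)' undo_depth=0 redo_depth=1
After op 5 (type): buf='baz' undo_depth=1 redo_depth=0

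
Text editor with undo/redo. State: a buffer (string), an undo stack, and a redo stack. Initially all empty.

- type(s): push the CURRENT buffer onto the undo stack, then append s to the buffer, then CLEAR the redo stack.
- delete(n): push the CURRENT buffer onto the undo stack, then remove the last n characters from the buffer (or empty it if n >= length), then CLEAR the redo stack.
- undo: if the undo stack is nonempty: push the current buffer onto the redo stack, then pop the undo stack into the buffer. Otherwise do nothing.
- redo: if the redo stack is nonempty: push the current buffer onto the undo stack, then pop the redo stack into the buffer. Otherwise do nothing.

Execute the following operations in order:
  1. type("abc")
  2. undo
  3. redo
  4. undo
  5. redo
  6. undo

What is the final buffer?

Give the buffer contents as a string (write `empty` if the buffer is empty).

After op 1 (type): buf='abc' undo_depth=1 redo_depth=0
After op 2 (undo): buf='(empty)' undo_depth=0 redo_depth=1
After op 3 (redo): buf='abc' undo_depth=1 redo_depth=0
After op 4 (undo): buf='(empty)' undo_depth=0 redo_depth=1
After op 5 (redo): buf='abc' undo_depth=1 redo_depth=0
After op 6 (undo): buf='(empty)' undo_depth=0 redo_depth=1

Answer: empty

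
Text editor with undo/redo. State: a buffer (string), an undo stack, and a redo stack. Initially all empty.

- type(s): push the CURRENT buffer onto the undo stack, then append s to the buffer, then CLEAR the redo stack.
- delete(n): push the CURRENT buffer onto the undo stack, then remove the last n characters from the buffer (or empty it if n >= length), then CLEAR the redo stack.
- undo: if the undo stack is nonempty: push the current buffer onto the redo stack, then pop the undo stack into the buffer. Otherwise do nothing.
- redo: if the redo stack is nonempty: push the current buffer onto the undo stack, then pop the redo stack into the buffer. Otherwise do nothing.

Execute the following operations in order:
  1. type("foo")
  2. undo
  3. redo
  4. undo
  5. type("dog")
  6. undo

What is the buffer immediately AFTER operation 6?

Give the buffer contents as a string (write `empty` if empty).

After op 1 (type): buf='foo' undo_depth=1 redo_depth=0
After op 2 (undo): buf='(empty)' undo_depth=0 redo_depth=1
After op 3 (redo): buf='foo' undo_depth=1 redo_depth=0
After op 4 (undo): buf='(empty)' undo_depth=0 redo_depth=1
After op 5 (type): buf='dog' undo_depth=1 redo_depth=0
After op 6 (undo): buf='(empty)' undo_depth=0 redo_depth=1

Answer: empty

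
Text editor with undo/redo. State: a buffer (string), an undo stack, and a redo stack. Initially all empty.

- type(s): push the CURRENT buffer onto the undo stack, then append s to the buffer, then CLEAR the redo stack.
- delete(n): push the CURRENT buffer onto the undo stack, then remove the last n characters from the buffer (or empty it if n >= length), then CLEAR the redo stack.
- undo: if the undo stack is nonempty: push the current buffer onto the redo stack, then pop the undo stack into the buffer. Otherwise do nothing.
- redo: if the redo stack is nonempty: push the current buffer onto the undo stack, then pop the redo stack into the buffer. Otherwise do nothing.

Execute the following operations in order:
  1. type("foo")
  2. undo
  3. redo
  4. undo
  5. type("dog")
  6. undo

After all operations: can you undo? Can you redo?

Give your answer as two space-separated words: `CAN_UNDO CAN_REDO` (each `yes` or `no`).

After op 1 (type): buf='foo' undo_depth=1 redo_depth=0
After op 2 (undo): buf='(empty)' undo_depth=0 redo_depth=1
After op 3 (redo): buf='foo' undo_depth=1 redo_depth=0
After op 4 (undo): buf='(empty)' undo_depth=0 redo_depth=1
After op 5 (type): buf='dog' undo_depth=1 redo_depth=0
After op 6 (undo): buf='(empty)' undo_depth=0 redo_depth=1

Answer: no yes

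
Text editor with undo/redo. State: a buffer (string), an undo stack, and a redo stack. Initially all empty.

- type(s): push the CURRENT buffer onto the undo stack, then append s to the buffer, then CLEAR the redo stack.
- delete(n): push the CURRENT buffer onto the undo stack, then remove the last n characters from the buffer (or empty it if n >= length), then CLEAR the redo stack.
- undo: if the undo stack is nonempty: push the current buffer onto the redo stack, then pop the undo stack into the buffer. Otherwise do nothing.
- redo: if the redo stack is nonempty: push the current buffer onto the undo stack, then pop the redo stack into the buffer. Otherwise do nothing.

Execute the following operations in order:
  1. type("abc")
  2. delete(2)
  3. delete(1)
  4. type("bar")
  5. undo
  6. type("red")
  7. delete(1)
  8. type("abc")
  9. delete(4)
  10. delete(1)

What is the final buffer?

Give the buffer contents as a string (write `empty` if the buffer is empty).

Answer: empty

Derivation:
After op 1 (type): buf='abc' undo_depth=1 redo_depth=0
After op 2 (delete): buf='a' undo_depth=2 redo_depth=0
After op 3 (delete): buf='(empty)' undo_depth=3 redo_depth=0
After op 4 (type): buf='bar' undo_depth=4 redo_depth=0
After op 5 (undo): buf='(empty)' undo_depth=3 redo_depth=1
After op 6 (type): buf='red' undo_depth=4 redo_depth=0
After op 7 (delete): buf='re' undo_depth=5 redo_depth=0
After op 8 (type): buf='reabc' undo_depth=6 redo_depth=0
After op 9 (delete): buf='r' undo_depth=7 redo_depth=0
After op 10 (delete): buf='(empty)' undo_depth=8 redo_depth=0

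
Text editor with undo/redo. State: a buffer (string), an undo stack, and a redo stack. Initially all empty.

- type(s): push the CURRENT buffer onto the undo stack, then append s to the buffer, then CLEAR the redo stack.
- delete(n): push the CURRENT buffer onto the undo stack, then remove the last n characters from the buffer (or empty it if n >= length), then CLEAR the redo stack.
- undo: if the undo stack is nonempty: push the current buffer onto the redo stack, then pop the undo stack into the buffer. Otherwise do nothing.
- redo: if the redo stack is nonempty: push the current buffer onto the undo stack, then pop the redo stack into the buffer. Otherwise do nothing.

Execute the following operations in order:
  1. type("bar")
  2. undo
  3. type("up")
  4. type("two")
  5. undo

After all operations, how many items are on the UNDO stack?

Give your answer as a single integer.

After op 1 (type): buf='bar' undo_depth=1 redo_depth=0
After op 2 (undo): buf='(empty)' undo_depth=0 redo_depth=1
After op 3 (type): buf='up' undo_depth=1 redo_depth=0
After op 4 (type): buf='uptwo' undo_depth=2 redo_depth=0
After op 5 (undo): buf='up' undo_depth=1 redo_depth=1

Answer: 1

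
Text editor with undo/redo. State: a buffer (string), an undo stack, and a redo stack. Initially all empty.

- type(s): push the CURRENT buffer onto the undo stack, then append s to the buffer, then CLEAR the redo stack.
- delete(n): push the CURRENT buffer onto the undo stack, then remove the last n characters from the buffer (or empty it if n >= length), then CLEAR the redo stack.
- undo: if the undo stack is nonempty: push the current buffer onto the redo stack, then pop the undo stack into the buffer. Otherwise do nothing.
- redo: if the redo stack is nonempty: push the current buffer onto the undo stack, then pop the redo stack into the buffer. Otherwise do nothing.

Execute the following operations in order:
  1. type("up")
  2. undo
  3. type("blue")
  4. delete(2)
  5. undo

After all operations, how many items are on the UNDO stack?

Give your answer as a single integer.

Answer: 1

Derivation:
After op 1 (type): buf='up' undo_depth=1 redo_depth=0
After op 2 (undo): buf='(empty)' undo_depth=0 redo_depth=1
After op 3 (type): buf='blue' undo_depth=1 redo_depth=0
After op 4 (delete): buf='bl' undo_depth=2 redo_depth=0
After op 5 (undo): buf='blue' undo_depth=1 redo_depth=1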